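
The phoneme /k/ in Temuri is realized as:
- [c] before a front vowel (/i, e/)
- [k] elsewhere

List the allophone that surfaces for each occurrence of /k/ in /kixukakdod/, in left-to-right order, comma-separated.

Occurrence 1 (position 1): before a front vowel → [c].
Occurrence 2 (position 5): no conditioning environment matches → elsewhere allophone [k].
Occurrence 3 (position 7): no conditioning environment matches → elsewhere allophone [k].

[c], [k], [k]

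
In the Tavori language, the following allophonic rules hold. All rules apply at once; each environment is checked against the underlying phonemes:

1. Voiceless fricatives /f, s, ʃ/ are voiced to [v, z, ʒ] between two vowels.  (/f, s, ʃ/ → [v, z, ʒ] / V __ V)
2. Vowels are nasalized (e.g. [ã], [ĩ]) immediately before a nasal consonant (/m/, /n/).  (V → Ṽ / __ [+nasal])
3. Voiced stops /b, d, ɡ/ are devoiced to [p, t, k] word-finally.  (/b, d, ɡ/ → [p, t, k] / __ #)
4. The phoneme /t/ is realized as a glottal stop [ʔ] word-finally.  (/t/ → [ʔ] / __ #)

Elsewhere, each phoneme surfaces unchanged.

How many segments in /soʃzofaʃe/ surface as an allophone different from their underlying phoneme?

Segments that undergo a rule: /f/ → [v] (rule 1); /ʃ/ → [ʒ] (rule 1).
All other segments surface unchanged.

2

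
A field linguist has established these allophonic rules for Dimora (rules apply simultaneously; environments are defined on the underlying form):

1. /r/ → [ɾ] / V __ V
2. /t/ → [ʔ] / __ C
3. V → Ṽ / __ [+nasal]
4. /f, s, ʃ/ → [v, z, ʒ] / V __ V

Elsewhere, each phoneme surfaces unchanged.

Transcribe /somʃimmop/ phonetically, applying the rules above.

/s/ (word-initial) is in the target of rule 4 but the environment (between two vowels) is not met → [s].
/o/ (between /s/ and /m/): before a nasal consonant, so rule 3 applies → [õ].
/m/ (between /o/ and /ʃ/) is unaffected → [m].
/ʃ/ (between /m/ and /i/) fails the environment for rule 4, so it stays [ʃ].
/i/ — between /ʃ/ and /m/, before a nasal consonant — surfaces as [ĩ] (rule 3).
/m/ (between /i/ and /m/) is unaffected → [m].
/m/ (between /m/ and /o/): no rule targets it → [m].
/o/ (between /m/ and /p/) fails the environment for rule 3, so it stays [o].
/p/ stays [p].

[sõmʃĩmmop]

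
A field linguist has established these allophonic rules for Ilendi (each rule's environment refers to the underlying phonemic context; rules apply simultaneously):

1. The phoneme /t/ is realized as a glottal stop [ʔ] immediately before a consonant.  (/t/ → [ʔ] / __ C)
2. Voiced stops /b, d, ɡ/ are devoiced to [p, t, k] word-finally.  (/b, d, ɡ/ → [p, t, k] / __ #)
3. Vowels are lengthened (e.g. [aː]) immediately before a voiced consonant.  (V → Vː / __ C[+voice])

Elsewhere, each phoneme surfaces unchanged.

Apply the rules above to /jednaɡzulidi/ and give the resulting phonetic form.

/j/ (word-initial) is unaffected → [j].
Rule 3 applies to /e/ (between /j/ and /d/: before a voiced consonant) → [eː].
/d/ — between /e/ and /n/; rule 2 does not apply here → [d].
/n/ (between /d/ and /a/) is unaffected → [n].
/a/ (between /n/ and /ɡ/) occurs before a voiced consonant → [aː] by rule 3.
/ɡ/ — between /a/ and /z/; rule 2 does not apply here → [ɡ].
/z/ — not in any rule's target class → [z].
Rule 3 applies to /u/ (between /z/ and /l/: before a voiced consonant) → [uː].
/l/ (between /u/ and /i/) is unaffected → [l].
/i/ meets the environment for rule 3 (before a voiced consonant) → [iː].
/d/ — between /i/ and /i/; rule 2 does not apply here → [d].
/i/ (word-final): rule 3 targets it, but not before a voiced consonant → unchanged [i].

[jeːdnaːɡzuːliːdi]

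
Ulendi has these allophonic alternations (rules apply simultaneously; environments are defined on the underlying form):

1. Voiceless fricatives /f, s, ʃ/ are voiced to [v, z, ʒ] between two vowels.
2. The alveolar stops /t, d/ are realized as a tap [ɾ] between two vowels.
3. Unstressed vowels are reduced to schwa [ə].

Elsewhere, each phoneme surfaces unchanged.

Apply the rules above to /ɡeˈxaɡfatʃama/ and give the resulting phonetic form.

/ɡ/ (word-initial) is unaffected → [ɡ].
/e/ meets the environment for rule 3 (in an unstressed syllable) → [ə].
/x/ (between /e/ and /a/) is unaffected → [x].
/a/ (between /x/ and /ɡ/): rule 3 targets it, but not in an unstressed syllable → unchanged [a].
/ɡ/ (between /a/ and /f/): no rule targets it → [ɡ].
/f/ (between /ɡ/ and /a/): rule 1 targets it, but not between two vowels → unchanged [f].
Rule 3 applies to /a/ (between /f/ and /t/: in an unstressed syllable) → [ə].
/t/ (between /a/ and /ʃ/): rule 2 targets it, but not between two vowels → unchanged [t].
/ʃ/ — between /t/ and /a/; rule 1 does not apply here → [ʃ].
Rule 3 applies to /a/ (between /ʃ/ and /m/: in an unstressed syllable) → [ə].
/m/ — not in any rule's target class → [m].
/a/ (word-final) occurs in an unstressed syllable → [ə] by rule 3.

[ɡəˈxaɡfətʃəmə]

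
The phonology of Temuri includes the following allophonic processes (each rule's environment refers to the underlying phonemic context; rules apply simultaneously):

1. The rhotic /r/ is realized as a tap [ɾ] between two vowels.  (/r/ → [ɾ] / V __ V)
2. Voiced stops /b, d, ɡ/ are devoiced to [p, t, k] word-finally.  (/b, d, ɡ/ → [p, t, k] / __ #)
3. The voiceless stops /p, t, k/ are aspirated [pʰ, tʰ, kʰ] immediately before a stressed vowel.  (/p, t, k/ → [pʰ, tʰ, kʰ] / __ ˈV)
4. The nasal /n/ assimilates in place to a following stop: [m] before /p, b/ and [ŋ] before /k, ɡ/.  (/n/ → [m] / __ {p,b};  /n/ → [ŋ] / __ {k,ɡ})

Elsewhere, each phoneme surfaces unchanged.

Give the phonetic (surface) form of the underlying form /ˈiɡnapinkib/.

[ˈiɡnapiŋkip]

/ɡ/ (between /i/ and /n/) fails the environment for rule 2, so it stays [ɡ].
/n/ — between /ɡ/ and /a/; rule 4 does not apply here → [n].
/p/ (between /a/ and /i/) is in the target of rule 3 but the environment (immediately before a stressed vowel) is not met → [p].
/n/ (between /i/ and /k/) occurs before a labial or velar stop → [ŋ] by rule 4.
/k/ — between /n/ and /i/; rule 3 does not apply here → [k].
Rule 2 applies to /b/ (word-final: word-finally) → [p].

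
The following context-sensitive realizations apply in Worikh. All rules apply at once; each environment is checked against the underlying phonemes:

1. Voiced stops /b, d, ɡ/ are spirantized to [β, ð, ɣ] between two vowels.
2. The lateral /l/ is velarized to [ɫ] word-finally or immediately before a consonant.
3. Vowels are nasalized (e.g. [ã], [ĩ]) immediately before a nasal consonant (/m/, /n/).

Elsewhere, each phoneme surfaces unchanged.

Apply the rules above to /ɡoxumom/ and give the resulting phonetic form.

[ɡoxũmõm]

/ɡ/ (word-initial) is in the target of rule 1 but the environment (between two vowels) is not met → [ɡ].
/o/ (between /ɡ/ and /x/) is in the target of rule 3 but the environment (before a nasal consonant) is not met → [o].
/x/ — not in any rule's target class → [x].
/u/ (between /x/ and /m/) occurs before a nasal consonant → [ũ] by rule 3.
/m/ (between /u/ and /o/) is unaffected → [m].
/o/ — between /m/ and /m/, before a nasal consonant — surfaces as [õ] (rule 3).
/m/ (word-final) is unaffected → [m].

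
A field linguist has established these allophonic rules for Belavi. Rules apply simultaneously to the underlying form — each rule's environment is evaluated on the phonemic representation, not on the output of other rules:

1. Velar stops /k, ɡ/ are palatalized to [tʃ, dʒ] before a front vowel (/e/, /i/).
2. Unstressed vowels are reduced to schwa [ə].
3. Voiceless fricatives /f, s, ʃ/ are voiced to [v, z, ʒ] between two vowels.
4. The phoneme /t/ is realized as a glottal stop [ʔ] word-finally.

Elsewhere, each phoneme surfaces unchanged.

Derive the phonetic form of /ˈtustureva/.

[ˈtustərəvə]

/t/ — word-initial; rule 4 does not apply here → [t].
/u/ (between /t/ and /s/) is in the target of rule 2 but the environment (in an unstressed syllable) is not met → [u].
/s/ (between /u/ and /t/) is in the target of rule 3 but the environment (between two vowels) is not met → [s].
/t/ (between /s/ and /u/) fails the environment for rule 4, so it stays [t].
/u/ — between /t/ and /r/, in an unstressed syllable — surfaces as [ə] (rule 2).
Rule 2 applies to /e/ (between /r/ and /v/: in an unstressed syllable) → [ə].
/a/ (word-final): in an unstressed syllable, so rule 2 applies → [ə].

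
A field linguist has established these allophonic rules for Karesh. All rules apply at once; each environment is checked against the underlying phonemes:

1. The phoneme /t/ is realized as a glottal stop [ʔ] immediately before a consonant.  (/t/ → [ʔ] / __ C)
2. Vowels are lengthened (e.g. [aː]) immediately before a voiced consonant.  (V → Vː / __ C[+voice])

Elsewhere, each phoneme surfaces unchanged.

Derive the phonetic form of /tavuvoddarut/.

[taːvuːvoːddaːrut]

/t/ (word-initial) fails the environment for rule 1, so it stays [t].
Rule 2 applies to /a/ (between /t/ and /v/: before a voiced consonant) → [aː].
/v/ (between /a/ and /u/) is unaffected → [v].
/u/ (between /v/ and /v/) occurs before a voiced consonant → [uː] by rule 2.
/v/ (between /u/ and /o/): no rule targets it → [v].
/o/ (between /v/ and /d/) occurs before a voiced consonant → [oː] by rule 2.
/d/ — not in any rule's target class → [d].
/d/ (between /d/ and /a/): no rule targets it → [d].
/a/ meets the environment for rule 2 (before a voiced consonant) → [aː].
/r/ (between /a/ and /u/) is unaffected → [r].
/u/ (between /r/ and /t/): rule 2 targets it, but not before a voiced consonant → unchanged [u].
/t/ (word-final) fails the environment for rule 1, so it stays [t].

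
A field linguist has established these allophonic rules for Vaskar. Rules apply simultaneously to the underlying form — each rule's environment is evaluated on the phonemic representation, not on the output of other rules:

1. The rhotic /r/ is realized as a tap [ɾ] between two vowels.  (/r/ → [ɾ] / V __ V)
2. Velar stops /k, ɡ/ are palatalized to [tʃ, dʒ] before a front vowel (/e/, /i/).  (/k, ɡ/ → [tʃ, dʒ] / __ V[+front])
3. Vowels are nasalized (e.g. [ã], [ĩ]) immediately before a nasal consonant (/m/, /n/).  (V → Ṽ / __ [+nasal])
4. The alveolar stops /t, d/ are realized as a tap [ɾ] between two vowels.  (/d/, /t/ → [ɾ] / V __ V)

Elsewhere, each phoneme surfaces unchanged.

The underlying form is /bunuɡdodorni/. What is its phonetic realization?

[bũnuɡdoɾorni]

/b/ stays [b].
/u/ (between /b/ and /n/) occurs before a nasal consonant → [ũ] by rule 3.
/n/ stays [n].
/u/ (between /n/ and /ɡ/) is in the target of rule 3 but the environment (before a nasal consonant) is not met → [u].
/ɡ/ — between /u/ and /d/; rule 2 does not apply here → [ɡ].
/d/ (between /ɡ/ and /o/) is in the target of rule 4 but the environment (between two vowels) is not met → [d].
/o/ (between /d/ and /d/) fails the environment for rule 3, so it stays [o].
/d/ — between /o/ and /o/, between two vowels — surfaces as [ɾ] (rule 4).
/o/ (between /d/ and /r/) is in the target of rule 3 but the environment (before a nasal consonant) is not met → [o].
/r/ (between /o/ and /n/): rule 1 targets it, but not between two vowels → unchanged [r].
/n/ — not in any rule's target class → [n].
/i/ (word-final): rule 3 targets it, but not before a nasal consonant → unchanged [i].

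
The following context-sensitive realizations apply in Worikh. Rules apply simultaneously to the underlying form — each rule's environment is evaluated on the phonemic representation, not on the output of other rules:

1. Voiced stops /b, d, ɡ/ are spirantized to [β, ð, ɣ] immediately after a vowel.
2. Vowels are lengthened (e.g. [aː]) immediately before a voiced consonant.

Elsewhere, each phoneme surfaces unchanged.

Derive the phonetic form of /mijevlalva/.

[miːjeːvlaːlva]

/m/ stays [m].
/i/ meets the environment for rule 2 (before a voiced consonant) → [iː].
/j/ — not in any rule's target class → [j].
/e/ — between /j/ and /v/, before a voiced consonant — surfaces as [eː] (rule 2).
/v/ (between /e/ and /l/) is unaffected → [v].
/l/ (between /v/ and /a/) is unaffected → [l].
Rule 2 applies to /a/ (between /l/ and /l/: before a voiced consonant) → [aː].
/l/ stays [l].
/v/ (between /l/ and /a/) is unaffected → [v].
/a/ (word-final): rule 2 targets it, but not before a voiced consonant → unchanged [a].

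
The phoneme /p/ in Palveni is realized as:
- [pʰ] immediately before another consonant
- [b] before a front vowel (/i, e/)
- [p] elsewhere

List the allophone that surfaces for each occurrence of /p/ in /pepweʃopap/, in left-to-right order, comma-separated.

Occurrence 1 (position 1): before a front vowel (/i, e/) → [b].
Occurrence 2 (position 3): immediately before another consonant → [pʰ].
Occurrence 3 (position 8): no conditioning environment matches → elsewhere allophone [p].
Occurrence 4 (position 10): no conditioning environment matches → elsewhere allophone [p].

[b], [pʰ], [p], [p]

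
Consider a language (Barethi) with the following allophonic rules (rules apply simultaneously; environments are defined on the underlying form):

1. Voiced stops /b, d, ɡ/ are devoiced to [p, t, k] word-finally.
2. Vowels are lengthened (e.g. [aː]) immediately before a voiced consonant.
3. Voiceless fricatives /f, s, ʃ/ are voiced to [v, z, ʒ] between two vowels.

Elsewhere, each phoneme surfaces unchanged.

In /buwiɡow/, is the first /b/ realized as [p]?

No

/b/ (word-initial): rule 1 targets it, but not word-finally → unchanged [b].
The actual realization is [b], not [p].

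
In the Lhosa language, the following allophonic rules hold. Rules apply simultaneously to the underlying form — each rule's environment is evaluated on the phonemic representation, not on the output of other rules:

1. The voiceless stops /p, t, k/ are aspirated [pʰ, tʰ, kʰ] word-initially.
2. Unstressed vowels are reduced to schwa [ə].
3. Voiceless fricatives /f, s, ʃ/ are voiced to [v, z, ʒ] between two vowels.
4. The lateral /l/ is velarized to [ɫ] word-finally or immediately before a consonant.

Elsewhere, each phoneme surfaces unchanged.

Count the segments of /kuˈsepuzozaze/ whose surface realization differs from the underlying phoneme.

7

Segments that undergo a rule: /k/ → [kʰ] (rule 1); /u/ → [ə] (rule 2); /s/ → [z] (rule 3); /u/ → [ə] (rule 2); /o/ → [ə] (rule 2); /a/ → [ə] (rule 2); /e/ → [ə] (rule 2).
All other segments surface unchanged.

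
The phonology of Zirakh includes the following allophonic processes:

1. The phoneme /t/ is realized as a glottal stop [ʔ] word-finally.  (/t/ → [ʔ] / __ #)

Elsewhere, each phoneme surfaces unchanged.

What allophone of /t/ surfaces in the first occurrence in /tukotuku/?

[t]

/t/ — word-initial; rule 1 does not apply here → [t].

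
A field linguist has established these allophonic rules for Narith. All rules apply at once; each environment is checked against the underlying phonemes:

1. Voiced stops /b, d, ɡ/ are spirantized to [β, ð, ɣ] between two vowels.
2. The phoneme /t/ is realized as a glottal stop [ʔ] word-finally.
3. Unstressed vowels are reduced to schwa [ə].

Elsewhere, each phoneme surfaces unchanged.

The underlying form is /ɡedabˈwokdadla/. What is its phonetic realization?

[ɡəðəbˈwokdədlə]

/ɡ/ — word-initial; rule 1 does not apply here → [ɡ].
/e/ — between /ɡ/ and /d/, in an unstressed syllable — surfaces as [ə] (rule 3).
/d/ — between /e/ and /a/, between two vowels — surfaces as [ð] (rule 1).
/a/ (between /d/ and /b/) occurs in an unstressed syllable → [ə] by rule 3.
/b/ (between /a/ and /w/) fails the environment for rule 1, so it stays [b].
/w/ (between /b/ and /o/) is unaffected → [w].
/o/ (between /w/ and /k/) is in the target of rule 3 but the environment (in an unstressed syllable) is not met → [o].
/k/ (between /o/ and /d/) is unaffected → [k].
/d/ (between /k/ and /a/) is in the target of rule 1 but the environment (between two vowels) is not met → [d].
/a/ (between /d/ and /d/) occurs in an unstressed syllable → [ə] by rule 3.
/d/ (between /a/ and /l/): rule 1 targets it, but not between two vowels → unchanged [d].
/l/ (between /d/ and /a/): no rule targets it → [l].
/a/ meets the environment for rule 3 (in an unstressed syllable) → [ə].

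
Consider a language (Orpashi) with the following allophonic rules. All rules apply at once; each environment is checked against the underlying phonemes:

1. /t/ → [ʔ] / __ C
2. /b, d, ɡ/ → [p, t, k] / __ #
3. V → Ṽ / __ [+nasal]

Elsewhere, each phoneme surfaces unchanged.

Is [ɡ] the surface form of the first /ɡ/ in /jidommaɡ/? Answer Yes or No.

No

Rule 2 applies to /ɡ/ (word-final: word-finally) → [k].
The actual realization is [k], not [ɡ].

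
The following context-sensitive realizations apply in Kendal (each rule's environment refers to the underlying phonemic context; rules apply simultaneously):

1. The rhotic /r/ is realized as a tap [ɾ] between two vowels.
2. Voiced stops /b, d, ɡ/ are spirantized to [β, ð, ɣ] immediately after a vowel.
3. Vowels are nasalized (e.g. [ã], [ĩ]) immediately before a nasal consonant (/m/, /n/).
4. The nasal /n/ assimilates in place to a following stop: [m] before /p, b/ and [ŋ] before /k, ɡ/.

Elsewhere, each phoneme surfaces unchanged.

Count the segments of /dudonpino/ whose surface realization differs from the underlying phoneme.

4

Segments that undergo a rule: /d/ → [ð] (rule 2); /o/ → [õ] (rule 3); /n/ → [m] (rule 4); /i/ → [ĩ] (rule 3).
All other segments surface unchanged.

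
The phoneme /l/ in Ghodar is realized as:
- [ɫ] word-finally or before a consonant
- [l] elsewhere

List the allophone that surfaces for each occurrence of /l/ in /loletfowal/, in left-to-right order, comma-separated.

Occurrence 1 (position 1): no conditioning environment matches → elsewhere allophone [l].
Occurrence 2 (position 3): no conditioning environment matches → elsewhere allophone [l].
Occurrence 3 (position 10): word-finally or before a consonant → [ɫ].

[l], [l], [ɫ]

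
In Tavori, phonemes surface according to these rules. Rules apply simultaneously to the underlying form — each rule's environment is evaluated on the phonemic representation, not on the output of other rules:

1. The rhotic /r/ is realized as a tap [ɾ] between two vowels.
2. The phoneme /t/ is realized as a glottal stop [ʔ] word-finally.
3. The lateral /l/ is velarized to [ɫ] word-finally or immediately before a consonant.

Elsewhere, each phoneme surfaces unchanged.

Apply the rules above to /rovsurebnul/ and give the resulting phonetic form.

/r/ (word-initial) fails the environment for rule 1, so it stays [r].
/o/ — not in any rule's target class → [o].
/v/ (between /o/ and /s/) is unaffected → [v].
/s/ stays [s].
/u/ stays [u].
/r/ (between /u/ and /e/): between two vowels, so rule 1 applies → [ɾ].
/e/ — not in any rule's target class → [e].
/b/ (between /e/ and /n/): no rule targets it → [b].
/n/ (between /b/ and /u/) is unaffected → [n].
/u/ (between /n/ and /l/) is unaffected → [u].
/l/ meets the environment for rule 3 (word-finally or immediately before a consonant) → [ɫ].

[rovsuɾebnuɫ]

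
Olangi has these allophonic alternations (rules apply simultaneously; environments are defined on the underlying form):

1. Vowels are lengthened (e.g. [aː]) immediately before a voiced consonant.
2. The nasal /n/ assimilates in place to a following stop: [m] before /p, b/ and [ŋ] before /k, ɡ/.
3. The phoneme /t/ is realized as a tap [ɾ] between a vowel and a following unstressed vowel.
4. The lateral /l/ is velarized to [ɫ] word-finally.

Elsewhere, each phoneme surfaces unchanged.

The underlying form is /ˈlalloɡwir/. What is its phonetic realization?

[ˈlaːlloːɡwiːr]

/l/ — word-initial; rule 4 does not apply here → [l].
Rule 1 applies to /a/ (between /l/ and /l/: before a voiced consonant) → [aː].
/l/ (between /a/ and /l/) is in the target of rule 4 but the environment (word-finally) is not met → [l].
/l/ (between /l/ and /o/) fails the environment for rule 4, so it stays [l].
/o/ (between /l/ and /ɡ/): before a voiced consonant, so rule 1 applies → [oː].
/ɡ/ stays [ɡ].
/w/ (between /ɡ/ and /i/) is unaffected → [w].
/i/ — between /w/ and /r/, before a voiced consonant — surfaces as [iː] (rule 1).
/r/ (word-final): no rule targets it → [r].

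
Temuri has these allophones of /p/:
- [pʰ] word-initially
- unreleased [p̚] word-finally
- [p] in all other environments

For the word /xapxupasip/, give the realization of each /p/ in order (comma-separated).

[p], [p], [p̚]

Occurrence 1 (position 3): no conditioning environment matches → elsewhere allophone [p].
Occurrence 2 (position 6): no conditioning environment matches → elsewhere allophone [p].
Occurrence 3 (position 10): word-finally → [p̚].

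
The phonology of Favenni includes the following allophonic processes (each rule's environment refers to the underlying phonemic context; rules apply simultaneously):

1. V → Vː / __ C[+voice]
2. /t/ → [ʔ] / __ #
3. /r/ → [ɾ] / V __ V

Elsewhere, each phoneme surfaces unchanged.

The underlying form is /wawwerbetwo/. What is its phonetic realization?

/w/ (word-initial): no rule targets it → [w].
Rule 1 applies to /a/ (between /w/ and /w/: before a voiced consonant) → [aː].
/w/ (between /a/ and /w/): no rule targets it → [w].
/w/ stays [w].
/e/ meets the environment for rule 1 (before a voiced consonant) → [eː].
/r/ (between /e/ and /b/) is in the target of rule 3 but the environment (between two vowels) is not met → [r].
/b/ stays [b].
/e/ (between /b/ and /t/) fails the environment for rule 1, so it stays [e].
/t/ (between /e/ and /w/) is in the target of rule 2 but the environment (word-finally) is not met → [t].
/w/ (between /t/ and /o/) is unaffected → [w].
/o/ — word-final; rule 1 does not apply here → [o].

[waːwweːrbetwo]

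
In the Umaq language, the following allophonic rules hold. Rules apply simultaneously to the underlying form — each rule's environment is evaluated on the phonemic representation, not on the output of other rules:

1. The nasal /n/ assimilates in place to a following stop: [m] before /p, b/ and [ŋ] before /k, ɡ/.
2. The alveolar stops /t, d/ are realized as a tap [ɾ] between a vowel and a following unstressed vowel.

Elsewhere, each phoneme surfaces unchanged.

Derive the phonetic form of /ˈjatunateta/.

[ˈjaɾunaɾeɾa]

/t/ meets the environment for rule 2 (between a vowel and a following unstressed vowel) → [ɾ].
/n/ (between /u/ and /a/) fails the environment for rule 1, so it stays [n].
/t/ (between /a/ and /e/) occurs between a vowel and a following unstressed vowel → [ɾ] by rule 2.
Rule 2 applies to /t/ (between /e/ and /a/: between a vowel and a following unstressed vowel) → [ɾ].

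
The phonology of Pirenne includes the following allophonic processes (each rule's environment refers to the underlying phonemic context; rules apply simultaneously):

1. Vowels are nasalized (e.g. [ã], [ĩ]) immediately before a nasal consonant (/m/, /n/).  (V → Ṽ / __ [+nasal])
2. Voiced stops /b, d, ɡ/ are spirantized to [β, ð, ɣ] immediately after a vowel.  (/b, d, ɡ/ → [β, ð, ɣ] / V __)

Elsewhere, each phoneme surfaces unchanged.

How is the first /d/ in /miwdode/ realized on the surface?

[d]

/d/ (between /w/ and /o/) is in the target of rule 2 but the environment (immediately after a vowel) is not met → [d].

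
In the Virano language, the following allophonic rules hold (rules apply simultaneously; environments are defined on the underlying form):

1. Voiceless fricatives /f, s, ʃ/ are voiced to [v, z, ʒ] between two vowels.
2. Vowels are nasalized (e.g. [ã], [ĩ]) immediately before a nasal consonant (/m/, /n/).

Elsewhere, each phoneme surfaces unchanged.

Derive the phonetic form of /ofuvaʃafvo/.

[ovuvaʒafvo]

/o/ (word-initial) fails the environment for rule 2, so it stays [o].
/f/ (between /o/ and /u/): between two vowels, so rule 1 applies → [v].
/u/ (between /f/ and /v/) is in the target of rule 2 but the environment (before a nasal consonant) is not met → [u].
/v/ — not in any rule's target class → [v].
/a/ (between /v/ and /ʃ/) is in the target of rule 2 but the environment (before a nasal consonant) is not met → [a].
/ʃ/ (between /a/ and /a/): between two vowels, so rule 1 applies → [ʒ].
/a/ — between /ʃ/ and /f/; rule 2 does not apply here → [a].
/f/ (between /a/ and /v/) is in the target of rule 1 but the environment (between two vowels) is not met → [f].
/v/ — not in any rule's target class → [v].
/o/ — word-final; rule 2 does not apply here → [o].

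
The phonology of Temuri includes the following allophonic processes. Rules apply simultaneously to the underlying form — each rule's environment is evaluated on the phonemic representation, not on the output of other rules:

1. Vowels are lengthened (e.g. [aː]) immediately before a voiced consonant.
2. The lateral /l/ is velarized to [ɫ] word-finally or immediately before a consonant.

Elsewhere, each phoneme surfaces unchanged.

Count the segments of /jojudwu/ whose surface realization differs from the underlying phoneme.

2

Segments that undergo a rule: /o/ → [oː] (rule 1); /u/ → [uː] (rule 1).
All other segments surface unchanged.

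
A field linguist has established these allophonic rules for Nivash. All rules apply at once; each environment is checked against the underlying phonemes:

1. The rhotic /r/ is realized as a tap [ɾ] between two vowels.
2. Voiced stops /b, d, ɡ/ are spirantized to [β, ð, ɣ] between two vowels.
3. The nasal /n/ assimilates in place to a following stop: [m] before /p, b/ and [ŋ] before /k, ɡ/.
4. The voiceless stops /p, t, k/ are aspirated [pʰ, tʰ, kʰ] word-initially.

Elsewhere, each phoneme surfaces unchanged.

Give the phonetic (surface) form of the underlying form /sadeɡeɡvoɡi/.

[saðeɣeɡvoɣi]

/s/ stays [s].
/a/ stays [a].
/d/ (between /a/ and /e/): between two vowels, so rule 2 applies → [ð].
/e/ (between /d/ and /ɡ/) is unaffected → [e].
/ɡ/ — between /e/ and /e/, between two vowels — surfaces as [ɣ] (rule 2).
/e/ (between /ɡ/ and /ɡ/) is unaffected → [e].
/ɡ/ (between /e/ and /v/) fails the environment for rule 2, so it stays [ɡ].
/v/ (between /ɡ/ and /o/): no rule targets it → [v].
/o/ stays [o].
Rule 2 applies to /ɡ/ (between /o/ and /i/: between two vowels) → [ɣ].
/i/ (word-final) is unaffected → [i].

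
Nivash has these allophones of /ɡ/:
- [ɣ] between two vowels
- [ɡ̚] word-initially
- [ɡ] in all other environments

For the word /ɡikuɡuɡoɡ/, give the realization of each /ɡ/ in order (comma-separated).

Occurrence 1 (position 1): word-initially → [ɡ̚].
Occurrence 2 (position 5): between two vowels → [ɣ].
Occurrence 3 (position 7): between two vowels → [ɣ].
Occurrence 4 (position 9): no conditioning environment matches → elsewhere allophone [ɡ].

[ɡ̚], [ɣ], [ɣ], [ɡ]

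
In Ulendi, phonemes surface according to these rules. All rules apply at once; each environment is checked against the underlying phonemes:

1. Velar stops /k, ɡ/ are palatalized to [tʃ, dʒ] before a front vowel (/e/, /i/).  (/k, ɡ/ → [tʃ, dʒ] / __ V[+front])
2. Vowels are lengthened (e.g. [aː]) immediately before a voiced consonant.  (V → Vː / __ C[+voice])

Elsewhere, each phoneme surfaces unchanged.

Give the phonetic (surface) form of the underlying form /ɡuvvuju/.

[ɡuːvvuːju]

/ɡ/ (word-initial) fails the environment for rule 1, so it stays [ɡ].
/u/ meets the environment for rule 2 (before a voiced consonant) → [uː].
/v/ — not in any rule's target class → [v].
/v/ (between /v/ and /u/) is unaffected → [v].
/u/ — between /v/ and /j/, before a voiced consonant — surfaces as [uː] (rule 2).
/j/ (between /u/ and /u/) is unaffected → [j].
/u/ (word-final): rule 2 targets it, but not before a voiced consonant → unchanged [u].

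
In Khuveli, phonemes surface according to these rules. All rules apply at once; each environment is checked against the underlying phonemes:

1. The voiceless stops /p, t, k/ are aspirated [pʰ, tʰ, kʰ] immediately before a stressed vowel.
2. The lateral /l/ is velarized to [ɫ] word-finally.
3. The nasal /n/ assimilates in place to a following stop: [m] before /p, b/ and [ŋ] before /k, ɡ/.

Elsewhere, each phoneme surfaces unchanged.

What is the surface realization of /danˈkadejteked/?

[daŋˈkʰadejteked]

/n/ meets the environment for rule 3 (before a labial or velar stop) → [ŋ].
/k/ — between /n/ and /a/, immediately before a stressed vowel — surfaces as [kʰ] (rule 1).
/t/ (between /j/ and /e/) fails the environment for rule 1, so it stays [t].
/k/ (between /e/ and /e/): rule 1 targets it, but not immediately before a stressed vowel → unchanged [k].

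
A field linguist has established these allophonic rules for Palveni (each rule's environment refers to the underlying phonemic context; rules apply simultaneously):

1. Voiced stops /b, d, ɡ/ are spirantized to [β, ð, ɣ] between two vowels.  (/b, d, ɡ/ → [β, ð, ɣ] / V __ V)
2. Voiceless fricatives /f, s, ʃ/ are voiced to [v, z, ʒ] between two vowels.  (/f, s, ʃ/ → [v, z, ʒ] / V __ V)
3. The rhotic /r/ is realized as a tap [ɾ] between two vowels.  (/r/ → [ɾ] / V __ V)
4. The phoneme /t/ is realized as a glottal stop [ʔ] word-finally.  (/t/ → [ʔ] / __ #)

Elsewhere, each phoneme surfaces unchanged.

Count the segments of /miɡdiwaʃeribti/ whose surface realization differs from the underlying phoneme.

Segments that undergo a rule: /ʃ/ → [ʒ] (rule 2); /r/ → [ɾ] (rule 3).
All other segments surface unchanged.

2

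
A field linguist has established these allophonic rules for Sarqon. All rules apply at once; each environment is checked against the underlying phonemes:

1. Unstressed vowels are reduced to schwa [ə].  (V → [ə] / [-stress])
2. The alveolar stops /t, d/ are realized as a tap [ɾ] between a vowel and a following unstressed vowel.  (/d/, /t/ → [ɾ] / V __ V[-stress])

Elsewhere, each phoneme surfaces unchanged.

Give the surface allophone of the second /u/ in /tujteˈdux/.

/u/ — between /d/ and /x/; rule 1 does not apply here → [u].

[u]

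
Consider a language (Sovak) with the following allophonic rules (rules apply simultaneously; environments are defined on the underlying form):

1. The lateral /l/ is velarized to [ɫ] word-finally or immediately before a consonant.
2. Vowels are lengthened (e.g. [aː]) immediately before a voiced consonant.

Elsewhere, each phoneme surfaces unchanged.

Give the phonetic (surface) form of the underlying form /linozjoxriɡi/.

/l/ (word-initial): rule 1 targets it, but not word-finally or immediately before a consonant → unchanged [l].
/i/ (between /l/ and /n/): before a voiced consonant, so rule 2 applies → [iː].
/n/ stays [n].
/o/ (between /n/ and /z/): before a voiced consonant, so rule 2 applies → [oː].
/z/ (between /o/ and /j/) is unaffected → [z].
/j/ stays [j].
/o/ (between /j/ and /x/): rule 2 targets it, but not before a voiced consonant → unchanged [o].
/x/ stays [x].
/r/ — not in any rule's target class → [r].
/i/ (between /r/ and /ɡ/) occurs before a voiced consonant → [iː] by rule 2.
/ɡ/ stays [ɡ].
/i/ (word-final) fails the environment for rule 2, so it stays [i].

[liːnoːzjoxriːɡi]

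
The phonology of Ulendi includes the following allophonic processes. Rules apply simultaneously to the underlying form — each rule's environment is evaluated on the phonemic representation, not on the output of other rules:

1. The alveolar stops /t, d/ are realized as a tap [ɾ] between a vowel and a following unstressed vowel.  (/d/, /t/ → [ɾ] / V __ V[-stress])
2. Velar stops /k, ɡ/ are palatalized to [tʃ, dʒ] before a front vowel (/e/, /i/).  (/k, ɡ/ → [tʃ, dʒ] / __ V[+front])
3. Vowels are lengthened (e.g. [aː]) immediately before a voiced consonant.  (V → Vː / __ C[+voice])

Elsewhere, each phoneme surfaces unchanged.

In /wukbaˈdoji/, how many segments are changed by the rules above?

Segments that undergo a rule: /a/ → [aː] (rule 3); /o/ → [oː] (rule 3).
All other segments surface unchanged.

2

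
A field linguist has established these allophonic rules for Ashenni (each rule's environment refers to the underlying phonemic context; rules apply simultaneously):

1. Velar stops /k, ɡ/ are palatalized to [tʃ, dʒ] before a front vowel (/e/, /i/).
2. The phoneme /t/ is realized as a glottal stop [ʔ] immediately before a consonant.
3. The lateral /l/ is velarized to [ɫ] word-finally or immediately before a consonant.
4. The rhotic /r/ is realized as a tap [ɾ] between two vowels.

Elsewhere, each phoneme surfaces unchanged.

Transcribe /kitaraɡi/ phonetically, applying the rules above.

/k/ — word-initial, before a front vowel — surfaces as [tʃ] (rule 1).
/t/ (between /i/ and /a/) fails the environment for rule 2, so it stays [t].
Rule 4 applies to /r/ (between /a/ and /a/: between two vowels) → [ɾ].
/ɡ/ (between /a/ and /i/) occurs before a front vowel → [dʒ] by rule 1.

[tʃitaɾadʒi]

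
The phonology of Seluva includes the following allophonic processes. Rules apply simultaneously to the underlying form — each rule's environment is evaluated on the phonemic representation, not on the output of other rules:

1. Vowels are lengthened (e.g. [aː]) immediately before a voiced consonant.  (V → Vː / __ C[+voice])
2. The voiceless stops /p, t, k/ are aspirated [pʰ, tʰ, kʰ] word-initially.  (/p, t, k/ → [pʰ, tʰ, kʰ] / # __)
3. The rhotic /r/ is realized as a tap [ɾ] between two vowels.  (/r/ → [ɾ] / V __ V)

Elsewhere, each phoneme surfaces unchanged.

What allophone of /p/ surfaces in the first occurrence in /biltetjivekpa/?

/p/ — between /k/ and /a/; rule 2 does not apply here → [p].

[p]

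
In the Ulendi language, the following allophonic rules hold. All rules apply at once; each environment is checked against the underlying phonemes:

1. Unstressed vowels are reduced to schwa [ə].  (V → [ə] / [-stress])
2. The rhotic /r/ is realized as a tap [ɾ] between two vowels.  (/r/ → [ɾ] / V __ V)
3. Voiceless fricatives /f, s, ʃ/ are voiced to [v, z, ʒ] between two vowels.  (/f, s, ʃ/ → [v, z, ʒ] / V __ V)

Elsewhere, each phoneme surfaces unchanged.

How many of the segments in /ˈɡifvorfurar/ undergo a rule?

4

Segments that undergo a rule: /o/ → [ə] (rule 1); /u/ → [ə] (rule 1); /r/ → [ɾ] (rule 2); /a/ → [ə] (rule 1).
All other segments surface unchanged.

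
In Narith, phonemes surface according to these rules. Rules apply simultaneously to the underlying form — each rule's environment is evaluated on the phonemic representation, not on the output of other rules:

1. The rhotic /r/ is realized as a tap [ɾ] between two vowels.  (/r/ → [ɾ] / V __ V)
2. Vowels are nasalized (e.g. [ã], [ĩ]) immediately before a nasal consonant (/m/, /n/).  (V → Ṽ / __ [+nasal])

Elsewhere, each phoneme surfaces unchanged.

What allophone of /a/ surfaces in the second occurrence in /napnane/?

[ã]

/a/ (between /n/ and /n/): before a nasal consonant, so rule 2 applies → [ã].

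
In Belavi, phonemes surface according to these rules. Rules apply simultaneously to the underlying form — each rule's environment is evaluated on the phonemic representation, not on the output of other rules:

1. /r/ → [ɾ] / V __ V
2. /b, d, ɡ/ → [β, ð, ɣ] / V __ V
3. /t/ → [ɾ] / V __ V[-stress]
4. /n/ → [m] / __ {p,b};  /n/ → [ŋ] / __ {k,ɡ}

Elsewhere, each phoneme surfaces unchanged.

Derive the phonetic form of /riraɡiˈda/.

[riɾaɣiˈða]

/r/ — word-initial; rule 1 does not apply here → [r].
/i/ stays [i].
/r/ (between /i/ and /a/) occurs between two vowels → [ɾ] by rule 1.
/a/ (between /r/ and /ɡ/): no rule targets it → [a].
/ɡ/ (between /a/ and /i/): between two vowels, so rule 2 applies → [ɣ].
/i/ (between /ɡ/ and /d/) is unaffected → [i].
/d/ meets the environment for rule 2 (between two vowels) → [ð].
/a/ — not in any rule's target class → [a].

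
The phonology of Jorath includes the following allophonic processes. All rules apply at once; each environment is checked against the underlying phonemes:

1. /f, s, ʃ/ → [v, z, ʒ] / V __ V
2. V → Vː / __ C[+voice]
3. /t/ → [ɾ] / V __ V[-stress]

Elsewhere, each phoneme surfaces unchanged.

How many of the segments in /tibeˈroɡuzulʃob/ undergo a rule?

6

Segments that undergo a rule: /i/ → [iː] (rule 2); /e/ → [eː] (rule 2); /o/ → [oː] (rule 2); /u/ → [uː] (rule 2); /u/ → [uː] (rule 2); /o/ → [oː] (rule 2).
All other segments surface unchanged.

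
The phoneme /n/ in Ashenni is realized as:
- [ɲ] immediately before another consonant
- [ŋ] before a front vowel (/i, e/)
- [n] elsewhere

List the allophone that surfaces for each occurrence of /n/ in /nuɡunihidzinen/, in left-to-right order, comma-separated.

Occurrence 1 (position 1): no conditioning environment matches → elsewhere allophone [n].
Occurrence 2 (position 5): before a front vowel (/i, e/) → [ŋ].
Occurrence 3 (position 12): before a front vowel (/i, e/) → [ŋ].
Occurrence 4 (position 14): no conditioning environment matches → elsewhere allophone [n].

[n], [ŋ], [ŋ], [n]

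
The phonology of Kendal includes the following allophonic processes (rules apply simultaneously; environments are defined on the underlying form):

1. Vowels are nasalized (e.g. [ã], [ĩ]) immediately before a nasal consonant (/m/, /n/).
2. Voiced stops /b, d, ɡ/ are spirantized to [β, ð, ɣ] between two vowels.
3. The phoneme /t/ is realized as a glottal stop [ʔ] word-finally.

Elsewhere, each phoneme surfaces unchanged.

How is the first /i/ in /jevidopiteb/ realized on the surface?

/i/ (between /v/ and /d/) fails the environment for rule 1, so it stays [i].

[i]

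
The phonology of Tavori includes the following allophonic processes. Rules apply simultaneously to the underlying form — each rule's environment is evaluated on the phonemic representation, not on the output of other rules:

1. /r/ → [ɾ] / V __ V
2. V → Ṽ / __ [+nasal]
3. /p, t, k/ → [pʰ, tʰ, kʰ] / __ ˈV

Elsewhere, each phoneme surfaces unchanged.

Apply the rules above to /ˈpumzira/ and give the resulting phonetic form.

Rule 3 applies to /p/ (word-initial: immediately before a stressed vowel) → [pʰ].
/u/ (between /p/ and /m/) occurs before a nasal consonant → [ũ] by rule 2.
/i/ (between /z/ and /r/): rule 2 targets it, but not before a nasal consonant → unchanged [i].
/r/ — between /i/ and /a/, between two vowels — surfaces as [ɾ] (rule 1).
/a/ (word-final): rule 2 targets it, but not before a nasal consonant → unchanged [a].

[ˈpʰũmziɾa]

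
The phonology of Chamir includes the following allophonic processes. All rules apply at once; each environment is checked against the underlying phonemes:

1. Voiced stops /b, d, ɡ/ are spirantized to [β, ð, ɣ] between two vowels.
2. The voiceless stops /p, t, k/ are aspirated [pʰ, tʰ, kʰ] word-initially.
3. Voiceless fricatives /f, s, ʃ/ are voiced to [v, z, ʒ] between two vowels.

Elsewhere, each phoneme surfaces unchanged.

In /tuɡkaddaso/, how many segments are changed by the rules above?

Segments that undergo a rule: /t/ → [tʰ] (rule 2); /s/ → [z] (rule 3).
All other segments surface unchanged.

2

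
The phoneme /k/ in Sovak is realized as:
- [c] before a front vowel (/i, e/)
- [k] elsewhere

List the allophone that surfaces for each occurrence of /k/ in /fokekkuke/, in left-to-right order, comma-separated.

[c], [k], [k], [c]

Occurrence 1 (position 3): before a front vowel → [c].
Occurrence 2 (position 5): no conditioning environment matches → elsewhere allophone [k].
Occurrence 3 (position 6): no conditioning environment matches → elsewhere allophone [k].
Occurrence 4 (position 8): before a front vowel → [c].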